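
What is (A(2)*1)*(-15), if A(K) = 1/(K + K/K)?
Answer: -5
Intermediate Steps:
A(K) = 1/(1 + K) (A(K) = 1/(K + 1) = 1/(1 + K))
(A(2)*1)*(-15) = (1/(1 + 2))*(-15) = (1/3)*(-15) = ((⅓)*1)*(-15) = (⅓)*(-15) = -5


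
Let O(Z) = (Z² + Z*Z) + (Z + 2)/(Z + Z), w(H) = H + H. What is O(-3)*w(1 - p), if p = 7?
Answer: -218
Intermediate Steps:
w(H) = 2*H
O(Z) = 2*Z² + (2 + Z)/(2*Z) (O(Z) = (Z² + Z²) + (2 + Z)/((2*Z)) = 2*Z² + (2 + Z)*(1/(2*Z)) = 2*Z² + (2 + Z)/(2*Z))
O(-3)*w(1 - p) = ((½)*(2 - 3 + 4*(-3)³)/(-3))*(2*(1 - 1*7)) = ((½)*(-⅓)*(2 - 3 + 4*(-27)))*(2*(1 - 7)) = ((½)*(-⅓)*(2 - 3 - 108))*(2*(-6)) = ((½)*(-⅓)*(-109))*(-12) = (109/6)*(-12) = -218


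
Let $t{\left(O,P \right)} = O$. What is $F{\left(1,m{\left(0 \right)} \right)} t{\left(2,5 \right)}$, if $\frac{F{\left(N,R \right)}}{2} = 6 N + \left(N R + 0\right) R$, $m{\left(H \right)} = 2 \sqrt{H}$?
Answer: $24$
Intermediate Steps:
$F{\left(N,R \right)} = 12 N + 2 N R^{2}$ ($F{\left(N,R \right)} = 2 \left(6 N + \left(N R + 0\right) R\right) = 2 \left(6 N + N R R\right) = 2 \left(6 N + N R^{2}\right) = 12 N + 2 N R^{2}$)
$F{\left(1,m{\left(0 \right)} \right)} t{\left(2,5 \right)} = 2 \cdot 1 \left(6 + \left(2 \sqrt{0}\right)^{2}\right) 2 = 2 \cdot 1 \left(6 + \left(2 \cdot 0\right)^{2}\right) 2 = 2 \cdot 1 \left(6 + 0^{2}\right) 2 = 2 \cdot 1 \left(6 + 0\right) 2 = 2 \cdot 1 \cdot 6 \cdot 2 = 12 \cdot 2 = 24$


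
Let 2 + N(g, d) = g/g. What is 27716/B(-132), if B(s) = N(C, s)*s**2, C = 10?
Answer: -6929/4356 ≈ -1.5907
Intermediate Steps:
N(g, d) = -1 (N(g, d) = -2 + g/g = -2 + 1 = -1)
B(s) = -s**2
27716/B(-132) = 27716/((-1*(-132)**2)) = 27716/((-1*17424)) = 27716/(-17424) = 27716*(-1/17424) = -6929/4356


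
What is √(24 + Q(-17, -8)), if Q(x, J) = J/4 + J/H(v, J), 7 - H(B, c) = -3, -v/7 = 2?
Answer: √530/5 ≈ 4.6043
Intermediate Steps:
v = -14 (v = -7*2 = -14)
H(B, c) = 10 (H(B, c) = 7 - 1*(-3) = 7 + 3 = 10)
Q(x, J) = 7*J/20 (Q(x, J) = J/4 + J/10 = 7*J/20)
√(24 + Q(-17, -8)) = √(24 + (7/20)*(-8)) = √(24 - 14/5) = √(106/5) = √530/5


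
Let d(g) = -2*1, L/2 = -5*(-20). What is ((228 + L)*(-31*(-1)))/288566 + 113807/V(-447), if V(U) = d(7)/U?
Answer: 7339925688575/288566 ≈ 2.5436e+7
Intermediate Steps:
L = 200 (L = 2*(-5*(-20)) = 2*100 = 200)
d(g) = -2
V(U) = -2/U
((228 + L)*(-31*(-1)))/288566 + 113807/V(-447) = ((228 + 200)*(-31*(-1)))/288566 + 113807/((-2/(-447))) = (428*31)*(1/288566) + 113807/((-2*(-1/447))) = 13268*(1/288566) + 113807/(2/447) = 6634/144283 + 113807*(447/2) = 6634/144283 + 50871729/2 = 7339925688575/288566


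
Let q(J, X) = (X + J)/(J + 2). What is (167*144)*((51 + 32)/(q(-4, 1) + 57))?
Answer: 443552/13 ≈ 34119.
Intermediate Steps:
q(J, X) = (J + X)/(2 + J)
(167*144)*((51 + 32)/(q(-4, 1) + 57)) = (167*144)*((51 + 32)/((-4 + 1)/(2 - 4) + 57)) = 24048*(83/(-3/(-2) + 57)) = 24048*(83/(-½*(-3) + 57)) = 24048*(83/(3/2 + 57)) = 24048*(83/(117/2)) = 24048*(83*(2/117)) = 24048*(166/117) = 443552/13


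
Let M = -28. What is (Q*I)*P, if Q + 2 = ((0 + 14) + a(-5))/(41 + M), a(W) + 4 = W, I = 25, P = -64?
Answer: 33600/13 ≈ 2584.6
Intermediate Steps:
a(W) = -4 + W
Q = -21/13 (Q = -2 + ((0 + 14) + (-4 - 5))/(41 - 28) = -2 + (14 - 9)/13 = -2 + 5*(1/13) = -2 + 5/13 = -21/13 ≈ -1.6154)
(Q*I)*P = -21/13*25*(-64) = -525/13*(-64) = 33600/13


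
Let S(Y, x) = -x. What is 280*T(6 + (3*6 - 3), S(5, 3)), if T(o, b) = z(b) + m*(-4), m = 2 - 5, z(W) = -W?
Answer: 4200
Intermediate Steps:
m = -3
T(o, b) = 12 - b (T(o, b) = -b - 3*(-4) = -b + 12 = 12 - b)
280*T(6 + (3*6 - 3), S(5, 3)) = 280*(12 - (-1)*3) = 280*(12 - 1*(-3)) = 280*(12 + 3) = 280*15 = 4200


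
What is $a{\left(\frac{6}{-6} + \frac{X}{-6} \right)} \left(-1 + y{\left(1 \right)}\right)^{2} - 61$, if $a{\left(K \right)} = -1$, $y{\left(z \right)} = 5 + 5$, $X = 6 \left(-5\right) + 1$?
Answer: $-142$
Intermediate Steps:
$X = -29$ ($X = -30 + 1 = -29$)
$y{\left(z \right)} = 10$
$a{\left(\frac{6}{-6} + \frac{X}{-6} \right)} \left(-1 + y{\left(1 \right)}\right)^{2} - 61 = - \left(-1 + 10\right)^{2} - 61 = - 9^{2} - 61 = \left(-1\right) 81 - 61 = -81 - 61 = -142$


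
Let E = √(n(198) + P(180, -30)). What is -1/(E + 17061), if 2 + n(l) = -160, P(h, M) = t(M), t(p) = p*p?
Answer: -5687/97025661 + √82/97025661 ≈ -5.8520e-5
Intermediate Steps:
t(p) = p²
P(h, M) = M²
n(l) = -162 (n(l) = -2 - 160 = -162)
E = 3*√82 (E = √(-162 + (-30)²) = √(-162 + 900) = √738 = 3*√82 ≈ 27.166)
-1/(E + 17061) = -1/(3*√82 + 17061) = -1/(17061 + 3*√82)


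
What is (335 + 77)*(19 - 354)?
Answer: -138020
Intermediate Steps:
(335 + 77)*(19 - 354) = 412*(-335) = -138020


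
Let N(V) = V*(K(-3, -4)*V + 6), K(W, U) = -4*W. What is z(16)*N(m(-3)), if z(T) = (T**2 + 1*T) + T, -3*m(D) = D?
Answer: 5184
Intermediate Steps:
m(D) = -D/3
z(T) = T**2 + 2*T (z(T) = (T**2 + T) + T = (T + T**2) + T = T**2 + 2*T)
N(V) = V*(6 + 12*V) (N(V) = V*((-4*(-3))*V + 6) = V*(12*V + 6) = V*(6 + 12*V))
z(16)*N(m(-3)) = (16*(2 + 16))*(6*(-1/3*(-3))*(1 + 2*(-1/3*(-3)))) = (16*18)*(6*1*(1 + 2*1)) = 288*(6*1*(1 + 2)) = 288*(6*1*3) = 288*18 = 5184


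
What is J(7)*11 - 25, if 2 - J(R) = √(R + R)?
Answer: -3 - 11*√14 ≈ -44.158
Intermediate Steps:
J(R) = 2 - √2*√R (J(R) = 2 - √(R + R) = 2 - √(2*R) = 2 - √2*√R)
J(7)*11 - 25 = (2 - √2*√7)*11 - 25 = (2 - √14)*11 - 25 = (22 - 11*√14) - 25 = -3 - 11*√14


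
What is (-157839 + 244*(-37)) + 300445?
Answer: 133578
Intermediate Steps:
(-157839 + 244*(-37)) + 300445 = (-157839 - 9028) + 300445 = -166867 + 300445 = 133578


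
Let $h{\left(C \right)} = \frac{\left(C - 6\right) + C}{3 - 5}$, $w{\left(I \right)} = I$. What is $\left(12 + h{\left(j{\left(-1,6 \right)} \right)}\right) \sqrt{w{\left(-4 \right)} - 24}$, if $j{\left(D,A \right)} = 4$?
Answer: $22 i \sqrt{7} \approx 58.207 i$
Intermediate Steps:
$h{\left(C \right)} = 3 - C$ ($h{\left(C \right)} = \frac{\left(C - 6\right) + C}{-2} = \left(\left(-6 + C\right) + C\right) \left(- \frac{1}{2}\right) = \left(-6 + 2 C\right) \left(- \frac{1}{2}\right) = 3 - C$)
$\left(12 + h{\left(j{\left(-1,6 \right)} \right)}\right) \sqrt{w{\left(-4 \right)} - 24} = \left(12 + \left(3 - 4\right)\right) \sqrt{-4 - 24} = \left(12 + \left(3 - 4\right)\right) \sqrt{-28} = \left(12 - 1\right) 2 i \sqrt{7} = 11 \cdot 2 i \sqrt{7} = 22 i \sqrt{7}$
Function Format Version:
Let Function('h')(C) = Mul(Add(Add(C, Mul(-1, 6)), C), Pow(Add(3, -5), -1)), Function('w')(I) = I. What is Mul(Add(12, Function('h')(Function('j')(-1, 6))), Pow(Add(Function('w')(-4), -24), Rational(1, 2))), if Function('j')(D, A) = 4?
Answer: Mul(22, I, Pow(7, Rational(1, 2))) ≈ Mul(58.207, I)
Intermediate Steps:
Function('h')(C) = Add(3, Mul(-1, C)) (Function('h')(C) = Mul(Add(Add(C, -6), C), Pow(-2, -1)) = Mul(Add(Add(-6, C), C), Rational(-1, 2)) = Mul(Add(-6, Mul(2, C)), Rational(-1, 2)) = Add(3, Mul(-1, C)))
Mul(Add(12, Function('h')(Function('j')(-1, 6))), Pow(Add(Function('w')(-4), -24), Rational(1, 2))) = Mul(Add(12, Add(3, Mul(-1, 4))), Pow(Add(-4, -24), Rational(1, 2))) = Mul(Add(12, Add(3, -4)), Pow(-28, Rational(1, 2))) = Mul(Add(12, -1), Mul(2, I, Pow(7, Rational(1, 2)))) = Mul(11, Mul(2, I, Pow(7, Rational(1, 2)))) = Mul(22, I, Pow(7, Rational(1, 2)))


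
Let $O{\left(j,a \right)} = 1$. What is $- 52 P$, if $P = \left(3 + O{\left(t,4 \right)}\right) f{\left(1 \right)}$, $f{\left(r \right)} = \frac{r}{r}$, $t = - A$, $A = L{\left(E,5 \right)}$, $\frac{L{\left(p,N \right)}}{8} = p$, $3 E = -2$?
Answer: $-208$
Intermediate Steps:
$E = - \frac{2}{3}$ ($E = \frac{1}{3} \left(-2\right) = - \frac{2}{3} \approx -0.66667$)
$L{\left(p,N \right)} = 8 p$
$A = - \frac{16}{3}$ ($A = 8 \left(- \frac{2}{3}\right) = - \frac{16}{3} \approx -5.3333$)
$t = \frac{16}{3}$ ($t = \left(-1\right) \left(- \frac{16}{3}\right) = \frac{16}{3} \approx 5.3333$)
$f{\left(r \right)} = 1$
$P = 4$ ($P = \left(3 + 1\right) 1 = 4 \cdot 1 = 4$)
$- 52 P = \left(-52\right) 4 = -208$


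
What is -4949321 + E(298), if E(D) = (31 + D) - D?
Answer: -4949290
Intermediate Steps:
E(D) = 31
-4949321 + E(298) = -4949321 + 31 = -4949290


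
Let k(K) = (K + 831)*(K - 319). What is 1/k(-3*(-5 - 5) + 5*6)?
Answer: -1/230769 ≈ -4.3333e-6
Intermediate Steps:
k(K) = (-319 + K)*(831 + K) (k(K) = (831 + K)*(-319 + K) = (-319 + K)*(831 + K))
1/k(-3*(-5 - 5) + 5*6) = 1/(-265089 + (-3*(-5 - 5) + 5*6)**2 + 512*(-3*(-5 - 5) + 5*6)) = 1/(-265089 + (-3*(-10) + 30)**2 + 512*(-3*(-10) + 30)) = 1/(-265089 + (30 + 30)**2 + 512*(30 + 30)) = 1/(-265089 + 60**2 + 512*60) = 1/(-265089 + 3600 + 30720) = 1/(-230769) = -1/230769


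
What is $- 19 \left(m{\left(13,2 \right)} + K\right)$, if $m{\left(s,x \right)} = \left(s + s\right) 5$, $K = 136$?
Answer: $-5054$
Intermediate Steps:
$m{\left(s,x \right)} = 10 s$ ($m{\left(s,x \right)} = 2 s 5 = 10 s$)
$- 19 \left(m{\left(13,2 \right)} + K\right) = - 19 \left(10 \cdot 13 + 136\right) = - 19 \left(130 + 136\right) = \left(-19\right) 266 = -5054$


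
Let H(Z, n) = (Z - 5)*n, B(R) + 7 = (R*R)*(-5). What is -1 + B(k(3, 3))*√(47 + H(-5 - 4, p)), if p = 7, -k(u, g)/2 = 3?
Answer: -1 - 187*I*√51 ≈ -1.0 - 1335.4*I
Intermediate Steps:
k(u, g) = -6 (k(u, g) = -2*3 = -6)
B(R) = -7 - 5*R² (B(R) = -7 + (R*R)*(-5) = -7 + R²*(-5) = -7 - 5*R²)
H(Z, n) = n*(-5 + Z) (H(Z, n) = (-5 + Z)*n = n*(-5 + Z))
-1 + B(k(3, 3))*√(47 + H(-5 - 4, p)) = -1 + (-7 - 5*(-6)²)*√(47 + 7*(-5 + (-5 - 4))) = -1 + (-7 - 5*36)*√(47 + 7*(-5 - 9)) = -1 + (-7 - 180)*√(47 + 7*(-14)) = -1 - 187*√(47 - 98) = -1 - 187*I*√51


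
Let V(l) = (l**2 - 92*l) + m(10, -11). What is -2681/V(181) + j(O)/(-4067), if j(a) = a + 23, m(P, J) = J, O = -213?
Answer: -7845007/65470566 ≈ -0.11982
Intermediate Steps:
j(a) = 23 + a
V(l) = -11 + l**2 - 92*l (V(l) = (l**2 - 92*l) - 11 = -11 + l**2 - 92*l)
-2681/V(181) + j(O)/(-4067) = -2681/(-11 + 181**2 - 92*181) + (23 - 213)/(-4067) = -2681/(-11 + 32761 - 16652) - 190*(-1/4067) = -2681/16098 + 190/4067 = -7845007/65470566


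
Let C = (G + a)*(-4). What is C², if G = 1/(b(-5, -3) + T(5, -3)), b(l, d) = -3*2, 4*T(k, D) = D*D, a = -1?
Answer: 5776/225 ≈ 25.671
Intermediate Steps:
T(k, D) = D²/4 (T(k, D) = (D*D)/4 = D²/4)
b(l, d) = -6
G = -4/15 (G = 1/(-6 + (¼)*(-3)²) = 1/(-6 + (¼)*9) = 1/(-6 + 9/4) = 1/(-15/4) = -4/15 ≈ -0.26667)
C = 76/15 (C = (-4/15 - 1)*(-4) = -19/15*(-4) = 76/15 ≈ 5.0667)
C² = (76/15)² = 5776/225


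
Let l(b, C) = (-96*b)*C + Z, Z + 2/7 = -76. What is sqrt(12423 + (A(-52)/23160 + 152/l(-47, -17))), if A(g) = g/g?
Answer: sqrt(1485231166090926819390)/345767220 ≈ 111.46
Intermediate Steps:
Z = -534/7 (Z = -2/7 - 76 = -534/7 ≈ -76.286)
A(g) = 1
l(b, C) = -534/7 - 96*C*b (l(b, C) = (-96*b)*C - 534/7 = -96*C*b - 534/7 = -534/7 - 96*C*b)
sqrt(12423 + (A(-52)/23160 + 152/l(-47, -17))) = sqrt(12423 + (1/23160 + 152/(-534/7 - 96*(-17)*(-47)))) = sqrt(12423 + (1*(1/23160) + 152/(-534/7 - 76704))) = sqrt(12423 + (1/23160 + 152/(-537462/7))) = sqrt(12423 + (1/23160 + 152*(-7/537462))) = sqrt(12423 + (1/23160 - 532/268731)) = sqrt(12423 - 4017463/2074603320) = sqrt(25772793026897/2074603320) = sqrt(1485231166090926819390)/345767220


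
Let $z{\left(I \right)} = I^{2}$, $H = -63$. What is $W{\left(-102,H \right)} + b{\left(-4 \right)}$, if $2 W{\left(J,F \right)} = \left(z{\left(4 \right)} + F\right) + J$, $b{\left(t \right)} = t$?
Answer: $- \frac{157}{2} \approx -78.5$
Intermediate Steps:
$W{\left(J,F \right)} = 8 + \frac{F}{2} + \frac{J}{2}$ ($W{\left(J,F \right)} = \frac{\left(4^{2} + F\right) + J}{2} = \frac{\left(16 + F\right) + J}{2} = \frac{16 + F + J}{2} = 8 + \frac{F}{2} + \frac{J}{2}$)
$W{\left(-102,H \right)} + b{\left(-4 \right)} = \left(8 + \frac{1}{2} \left(-63\right) + \frac{1}{2} \left(-102\right)\right) - 4 = \left(8 - \frac{63}{2} - 51\right) - 4 = - \frac{149}{2} - 4 = - \frac{157}{2}$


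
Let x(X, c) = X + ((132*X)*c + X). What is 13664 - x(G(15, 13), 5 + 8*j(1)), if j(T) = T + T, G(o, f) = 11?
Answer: -16850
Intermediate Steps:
j(T) = 2*T
x(X, c) = 2*X + 132*X*c (x(X, c) = X + (132*X*c + X) = X + (X + 132*X*c) = 2*X + 132*X*c)
13664 - x(G(15, 13), 5 + 8*j(1)) = 13664 - 2*11*(1 + 66*(5 + 8*(2*1))) = 13664 - 2*11*(1 + 66*(5 + 8*2)) = 13664 - 2*11*(1 + 66*(5 + 16)) = 13664 - 2*11*(1 + 66*21) = 13664 - 2*11*(1 + 1386) = 13664 - 2*11*1387 = 13664 - 1*30514 = 13664 - 30514 = -16850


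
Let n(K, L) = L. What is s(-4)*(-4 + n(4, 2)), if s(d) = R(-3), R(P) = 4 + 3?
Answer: -14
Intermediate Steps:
R(P) = 7
s(d) = 7
s(-4)*(-4 + n(4, 2)) = 7*(-4 + 2) = 7*(-2) = -14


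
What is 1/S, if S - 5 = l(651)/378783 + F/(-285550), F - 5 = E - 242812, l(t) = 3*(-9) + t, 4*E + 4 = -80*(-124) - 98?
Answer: 14421531420/84270273661 ≈ 0.17113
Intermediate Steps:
E = 4909/2 (E = -1 + (-80*(-124) - 98)/4 = -1 + (9920 - 98)/4 = -1 + (¼)*9822 = -1 + 4911/2 = 4909/2 ≈ 2454.5)
l(t) = -27 + t
F = -480705/2 (F = 5 + (4909/2 - 242812) = 5 - 480715/2 = -480705/2 ≈ -2.4035e+5)
S = 84270273661/14421531420 (S = 5 + ((-27 + 651)/378783 - 480705/2/(-285550)) = 5 + (624*(1/378783) - 480705/2*(-1/285550)) = 5 + (208/126261 + 96141/114220) = 5 + 12162616561/14421531420 = 84270273661/14421531420 ≈ 5.8434)
1/S = 1/(84270273661/14421531420) = 14421531420/84270273661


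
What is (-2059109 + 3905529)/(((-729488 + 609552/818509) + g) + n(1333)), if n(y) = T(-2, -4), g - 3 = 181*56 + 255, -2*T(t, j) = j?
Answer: -377827846945/147145666069 ≈ -2.5677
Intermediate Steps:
T(t, j) = -j/2
g = 10394 (g = 3 + (181*56 + 255) = 3 + (10136 + 255) = 3 + 10391 = 10394)
n(y) = 2 (n(y) = -½*(-4) = 2)
(-2059109 + 3905529)/(((-729488 + 609552/818509) + g) + n(1333)) = (-2059109 + 3905529)/(((-729488 + 609552/818509) + 10394) + 2) = 1846420/(((-729488 + 609552*(1/818509)) + 10394) + 2) = 1846420/(((-729488 + 609552/818509) + 10394) + 2) = 1846420/((-597091883840/818509 + 10394) + 2) = 1846420/(-588584301294/818509 + 2) = 1846420/(-588582664276/818509) = 1846420*(-818509/588582664276) = -377827846945/147145666069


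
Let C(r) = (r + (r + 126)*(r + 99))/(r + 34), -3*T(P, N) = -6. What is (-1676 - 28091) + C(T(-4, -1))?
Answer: -176447/6 ≈ -29408.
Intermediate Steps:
T(P, N) = 2 (T(P, N) = -⅓*(-6) = 2)
C(r) = (r + (99 + r)*(126 + r))/(34 + r) (C(r) = (r + (126 + r)*(99 + r))/(34 + r) = (r + (99 + r)*(126 + r))/(34 + r))
(-1676 - 28091) + C(T(-4, -1)) = (-1676 - 28091) + (12474 + 2² + 226*2)/(34 + 2) = -29767 + (12474 + 4 + 452)/36 = -29767 + (1/36)*12930 = -29767 + 2155/6 = -176447/6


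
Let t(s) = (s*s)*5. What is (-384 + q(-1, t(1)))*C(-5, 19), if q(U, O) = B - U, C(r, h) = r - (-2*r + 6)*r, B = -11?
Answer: -29550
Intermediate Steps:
t(s) = 5*s² (t(s) = s²*5 = 5*s²)
C(r, h) = r - r*(6 - 2*r) (C(r, h) = r - (6 - 2*r)*r = r - r*(6 - 2*r))
q(U, O) = -11 - U
(-384 + q(-1, t(1)))*C(-5, 19) = (-384 + (-11 - 1*(-1)))*(-5*(-5 + 2*(-5))) = (-384 + (-11 + 1))*(-5*(-5 - 10)) = (-384 - 10)*(-5*(-15)) = -394*75 = -29550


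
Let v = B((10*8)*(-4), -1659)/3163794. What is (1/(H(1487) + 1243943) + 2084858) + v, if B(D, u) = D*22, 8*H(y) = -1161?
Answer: 32816667736191791774/15740481016551 ≈ 2.0849e+6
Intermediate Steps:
H(y) = -1161/8 (H(y) = (⅛)*(-1161) = -1161/8)
B(D, u) = 22*D
v = -3520/1581897 (v = (22*((10*8)*(-4)))/3163794 = (22*(80*(-4)))*(1/3163794) = (22*(-320))*(1/3163794) = -7040*1/3163794 = -3520/1581897 ≈ -0.0022252)
(1/(H(1487) + 1243943) + 2084858) + v = (1/(-1161/8 + 1243943) + 2084858) - 3520/1581897 = (1/(9950383/8) + 2084858) - 3520/1581897 = (8/9950383 + 2084858) - 3520/1581897 = 20745135600622/9950383 - 3520/1581897 = 32816667736191791774/15740481016551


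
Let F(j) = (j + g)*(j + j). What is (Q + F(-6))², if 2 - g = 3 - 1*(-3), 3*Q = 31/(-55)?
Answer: 390813361/27225 ≈ 14355.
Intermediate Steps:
Q = -31/165 (Q = (31/(-55))/3 = (31*(-1/55))/3 = (⅓)*(-31/55) = -31/165 ≈ -0.18788)
g = -4 (g = 2 - (3 - 1*(-3)) = 2 - (3 + 3) = 2 - 1*6 = 2 - 6 = -4)
F(j) = 2*j*(-4 + j) (F(j) = (j - 4)*(j + j) = (-4 + j)*(2*j) = 2*j*(-4 + j))
(Q + F(-6))² = (-31/165 + 2*(-6)*(-4 - 6))² = (-31/165 + 2*(-6)*(-10))² = (-31/165 + 120)² = (19769/165)² = 390813361/27225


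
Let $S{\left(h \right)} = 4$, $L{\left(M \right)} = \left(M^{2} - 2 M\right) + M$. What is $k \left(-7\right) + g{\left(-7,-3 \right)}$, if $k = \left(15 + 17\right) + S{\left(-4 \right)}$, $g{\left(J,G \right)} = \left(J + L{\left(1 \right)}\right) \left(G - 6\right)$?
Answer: $-189$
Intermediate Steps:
$L{\left(M \right)} = M^{2} - M$
$g{\left(J,G \right)} = J \left(-6 + G\right)$ ($g{\left(J,G \right)} = \left(J + 1 \left(-1 + 1\right)\right) \left(G - 6\right) = \left(J + 1 \cdot 0\right) \left(-6 + G\right) = \left(J + 0\right) \left(-6 + G\right) = J \left(-6 + G\right)$)
$k = 36$ ($k = \left(15 + 17\right) + 4 = 32 + 4 = 36$)
$k \left(-7\right) + g{\left(-7,-3 \right)} = 36 \left(-7\right) - 7 \left(-6 - 3\right) = -252 - -63 = -252 + 63 = -189$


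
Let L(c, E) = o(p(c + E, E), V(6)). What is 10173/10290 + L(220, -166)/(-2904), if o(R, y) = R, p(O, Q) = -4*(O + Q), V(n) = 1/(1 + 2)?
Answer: 1038853/1245090 ≈ 0.83436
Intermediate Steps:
V(n) = 1/3
p(O, Q) = -4*O - 4*Q
L(c, E) = -8*E - 4*c (L(c, E) = -4*(c + E) - 4*E = -4*(E + c) - 4*E = (-4*E - 4*c) - 4*E = -8*E - 4*c)
10173/10290 + L(220, -166)/(-2904) = 10173/10290 + (-8*(-166) - 4*220)/(-2904) = 10173*(1/10290) + (1328 - 880)*(-1/2904) = 3391/3430 + 448*(-1/2904) = 3391/3430 - 56/363 = 1038853/1245090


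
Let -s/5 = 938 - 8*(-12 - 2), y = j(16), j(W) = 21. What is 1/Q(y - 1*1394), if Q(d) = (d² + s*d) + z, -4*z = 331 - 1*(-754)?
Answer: 4/36372431 ≈ 1.0997e-7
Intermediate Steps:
y = 21
z = -1085/4 (z = -(331 - 1*(-754))/4 = -(331 + 754)/4 = -¼*1085 = -1085/4 ≈ -271.25)
s = -5250 (s = -5*(938 - 8*(-12 - 2)) = -5*(938 - 8*(-14)) = -5*(938 - 1*(-112)) = -5*(938 + 112) = -5*1050 = -5250)
Q(d) = -1085/4 + d² - 5250*d (Q(d) = (d² - 5250*d) - 1085/4 = -1085/4 + d² - 5250*d)
1/Q(y - 1*1394) = 1/(-1085/4 + (21 - 1*1394)² - 5250*(21 - 1*1394)) = 1/(-1085/4 + (21 - 1394)² - 5250*(21 - 1394)) = 1/(-1085/4 + (-1373)² - 5250*(-1373)) = 1/(-1085/4 + 1885129 + 7208250) = 1/(36372431/4) = 4/36372431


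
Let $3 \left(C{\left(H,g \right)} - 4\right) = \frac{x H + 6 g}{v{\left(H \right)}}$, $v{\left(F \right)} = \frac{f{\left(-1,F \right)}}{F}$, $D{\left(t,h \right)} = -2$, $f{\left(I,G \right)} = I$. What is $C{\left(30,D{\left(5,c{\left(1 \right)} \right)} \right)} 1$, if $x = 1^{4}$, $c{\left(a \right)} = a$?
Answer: $-176$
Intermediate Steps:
$x = 1$
$v{\left(F \right)} = - \frac{1}{F}$
$C{\left(H,g \right)} = 4 - \frac{H \left(H + 6 g\right)}{3}$ ($C{\left(H,g \right)} = 4 + \frac{\left(1 H + 6 g\right) \frac{1}{\left(-1\right) \frac{1}{H}}}{3} = 4 + \frac{\left(H + 6 g\right) \left(- H\right)}{3} = 4 + \frac{\left(-1\right) H \left(H + 6 g\right)}{3} = 4 - \frac{H \left(H + 6 g\right)}{3}$)
$C{\left(30,D{\left(5,c{\left(1 \right)} \right)} \right)} 1 = \left(4 - 10 \left(30 + 6 \left(-2\right)\right)\right) 1 = \left(4 - 10 \left(30 - 12\right)\right) 1 = \left(4 - 10 \cdot 18\right) 1 = \left(4 - 180\right) 1 = \left(-176\right) 1 = -176$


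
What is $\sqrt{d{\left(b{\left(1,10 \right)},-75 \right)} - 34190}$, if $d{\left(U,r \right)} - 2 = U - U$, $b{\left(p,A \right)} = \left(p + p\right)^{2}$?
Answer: $2 i \sqrt{8547} \approx 184.9 i$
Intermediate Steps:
$b{\left(p,A \right)} = 4 p^{2}$ ($b{\left(p,A \right)} = \left(2 p\right)^{2} = 4 p^{2}$)
$d{\left(U,r \right)} = 2$ ($d{\left(U,r \right)} = 2 + \left(U - U\right) = 2 + 0 = 2$)
$\sqrt{d{\left(b{\left(1,10 \right)},-75 \right)} - 34190} = \sqrt{2 - 34190} = \sqrt{-34188} = 2 i \sqrt{8547}$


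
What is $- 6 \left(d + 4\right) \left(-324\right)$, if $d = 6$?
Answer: $19440$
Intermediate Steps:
$- 6 \left(d + 4\right) \left(-324\right) = - 6 \left(6 + 4\right) \left(-324\right) = \left(-6\right) 10 \left(-324\right) = \left(-60\right) \left(-324\right) = 19440$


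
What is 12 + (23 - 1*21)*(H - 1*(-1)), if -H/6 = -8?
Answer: 110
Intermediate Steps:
H = 48 (H = -6*(-8) = 48)
12 + (23 - 1*21)*(H - 1*(-1)) = 12 + (23 - 1*21)*(48 - 1*(-1)) = 12 + (23 - 21)*(48 + 1) = 12 + 2*49 = 12 + 98 = 110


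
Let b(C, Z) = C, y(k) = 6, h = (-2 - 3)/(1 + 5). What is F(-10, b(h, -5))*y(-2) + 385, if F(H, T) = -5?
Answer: 355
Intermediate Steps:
h = -⅚ (h = -5/6 = -5*⅙ = -⅚ ≈ -0.83333)
F(-10, b(h, -5))*y(-2) + 385 = -5*6 + 385 = -30 + 385 = 355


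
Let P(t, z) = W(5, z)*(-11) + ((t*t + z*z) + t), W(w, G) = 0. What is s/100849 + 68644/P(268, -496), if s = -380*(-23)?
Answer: 346533667/1145745489 ≈ 0.30245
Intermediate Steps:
s = 8740
P(t, z) = t + t**2 + z**2 (P(t, z) = 0*(-11) + ((t*t + z*z) + t) = 0 + ((t**2 + z**2) + t) = 0 + (t + t**2 + z**2) = t + t**2 + z**2)
s/100849 + 68644/P(268, -496) = 8740/100849 + 68644/(268 + 268**2 + (-496)**2) = 8740*(1/100849) + 68644/(268 + 71824 + 246016) = 8740/100849 + 68644/318108 = 8740/100849 + 68644*(1/318108) = 8740/100849 + 17161/79527 = 346533667/1145745489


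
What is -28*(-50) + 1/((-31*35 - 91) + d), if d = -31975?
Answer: 46411399/33151 ≈ 1400.0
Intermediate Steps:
-28*(-50) + 1/((-31*35 - 91) + d) = -28*(-50) + 1/((-31*35 - 91) - 31975) = 1400 + 1/((-1085 - 91) - 31975) = 1400 + 1/(-1176 - 31975) = 1400 + 1/(-33151) = 1400 - 1/33151 = 46411399/33151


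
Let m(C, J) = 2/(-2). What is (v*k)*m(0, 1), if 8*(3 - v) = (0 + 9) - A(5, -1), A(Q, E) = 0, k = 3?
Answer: -45/8 ≈ -5.6250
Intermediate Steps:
v = 15/8 (v = 3 - ((0 + 9) - 1*0)/8 = 3 - (9 + 0)/8 = 3 - ⅛*9 = 3 - 9/8 = 15/8 ≈ 1.8750)
m(C, J) = -1 (m(C, J) = 2*(-½) = -1)
(v*k)*m(0, 1) = ((15/8)*3)*(-1) = (45/8)*(-1) = -45/8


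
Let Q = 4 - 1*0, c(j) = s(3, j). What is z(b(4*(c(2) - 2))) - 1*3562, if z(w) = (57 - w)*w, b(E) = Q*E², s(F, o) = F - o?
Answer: -4010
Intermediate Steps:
c(j) = 3 - j
Q = 4 (Q = 4 + 0 = 4)
b(E) = 4*E²
z(w) = w*(57 - w)
z(b(4*(c(2) - 2))) - 1*3562 = (4*(4*((3 - 1*2) - 2))²)*(57 - 4*(4*((3 - 1*2) - 2))²) - 1*3562 = (4*(4*((3 - 2) - 2))²)*(57 - 4*(4*((3 - 2) - 2))²) - 3562 = (4*(4*(1 - 2))²)*(57 - 4*(4*(1 - 2))²) - 3562 = (4*(4*(-1))²)*(57 - 4*(4*(-1))²) - 3562 = (4*(-4)²)*(57 - 4*(-4)²) - 3562 = (4*16)*(57 - 4*16) - 3562 = 64*(57 - 1*64) - 3562 = 64*(57 - 64) - 3562 = 64*(-7) - 3562 = -448 - 3562 = -4010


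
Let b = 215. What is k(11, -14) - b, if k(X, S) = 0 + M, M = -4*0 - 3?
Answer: -218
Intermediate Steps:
M = -3 (M = 0 - 3 = -3)
k(X, S) = -3 (k(X, S) = 0 - 3 = -3)
k(11, -14) - b = -3 - 1*215 = -3 - 215 = -218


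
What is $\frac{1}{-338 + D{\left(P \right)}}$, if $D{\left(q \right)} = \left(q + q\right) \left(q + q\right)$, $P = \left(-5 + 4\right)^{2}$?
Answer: $- \frac{1}{334} \approx -0.002994$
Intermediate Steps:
$P = 1$ ($P = \left(-1\right)^{2} = 1$)
$D{\left(q \right)} = 4 q^{2}$ ($D{\left(q \right)} = 2 q 2 q = 4 q^{2}$)
$\frac{1}{-338 + D{\left(P \right)}} = \frac{1}{-338 + 4 \cdot 1^{2}} = \frac{1}{-338 + 4 \cdot 1} = \frac{1}{-338 + 4} = \frac{1}{-334} = - \frac{1}{334}$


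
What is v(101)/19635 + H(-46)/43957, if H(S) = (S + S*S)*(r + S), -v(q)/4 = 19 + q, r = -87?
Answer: -361787414/57539713 ≈ -6.2876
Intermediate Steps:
v(q) = -76 - 4*q (v(q) = -4*(19 + q) = -76 - 4*q)
H(S) = (-87 + S)*(S + S²) (H(S) = (S + S*S)*(-87 + S) = (S + S²)*(-87 + S) = (-87 + S)*(S + S²))
v(101)/19635 + H(-46)/43957 = (-76 - 4*101)/19635 - 46*(-87 + (-46)² - 86*(-46))/43957 = (-76 - 404)*(1/19635) - 46*(-87 + 2116 + 3956)*(1/43957) = -480*1/19635 - 46*5985*(1/43957) = -32/1309 - 275310*1/43957 = -32/1309 - 275310/43957 = -361787414/57539713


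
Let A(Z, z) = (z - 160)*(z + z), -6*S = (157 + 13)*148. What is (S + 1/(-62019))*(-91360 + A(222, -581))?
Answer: -200168381473562/62019 ≈ -3.2275e+9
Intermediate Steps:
S = -12580/3 (S = -(157 + 13)*148/6 = -85*148/3 = -1/6*25160 = -12580/3 ≈ -4193.3)
A(Z, z) = 2*z*(-160 + z) (A(Z, z) = (-160 + z)*(2*z) = 2*z*(-160 + z))
(S + 1/(-62019))*(-91360 + A(222, -581)) = (-12580/3 + 1/(-62019))*(-91360 + 2*(-581)*(-160 - 581)) = (-12580/3 - 1/62019)*(-91360 + 2*(-581)*(-741)) = -260066341*(-91360 + 861042)/62019 = -260066341/62019*769682 = -200168381473562/62019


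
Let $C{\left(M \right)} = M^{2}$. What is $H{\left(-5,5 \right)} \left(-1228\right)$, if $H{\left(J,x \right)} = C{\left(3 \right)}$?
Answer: $-11052$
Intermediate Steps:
$H{\left(J,x \right)} = 9$ ($H{\left(J,x \right)} = 3^{2} = 9$)
$H{\left(-5,5 \right)} \left(-1228\right) = 9 \left(-1228\right) = -11052$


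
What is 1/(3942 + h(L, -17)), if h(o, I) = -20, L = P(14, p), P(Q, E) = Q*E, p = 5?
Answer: 1/3922 ≈ 0.00025497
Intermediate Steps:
P(Q, E) = E*Q
L = 70 (L = 5*14 = 70)
1/(3942 + h(L, -17)) = 1/(3942 - 20) = 1/3922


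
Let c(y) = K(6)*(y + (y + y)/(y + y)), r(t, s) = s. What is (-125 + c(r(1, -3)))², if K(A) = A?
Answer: 18769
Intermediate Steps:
c(y) = 6 + 6*y (c(y) = 6*(y + (y + y)/(y + y)) = 6*(y + (2*y)/((2*y))) = 6*(y + (2*y)*(1/(2*y))) = 6*(y + 1) = 6*(1 + y) = 6 + 6*y)
(-125 + c(r(1, -3)))² = (-125 + (6 + 6*(-3)))² = (-125 + (6 - 18))² = (-125 - 12)² = (-137)² = 18769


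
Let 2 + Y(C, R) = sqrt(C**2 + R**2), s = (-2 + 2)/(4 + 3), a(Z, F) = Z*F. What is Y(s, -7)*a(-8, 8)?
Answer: -320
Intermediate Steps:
a(Z, F) = F*Z
s = 0 (s = 0/7 = 0*(1/7) = 0)
Y(C, R) = -2 + sqrt(C**2 + R**2)
Y(s, -7)*a(-8, 8) = (-2 + sqrt(0**2 + (-7)**2))*(8*(-8)) = (-2 + sqrt(0 + 49))*(-64) = (-2 + sqrt(49))*(-64) = (-2 + 7)*(-64) = 5*(-64) = -320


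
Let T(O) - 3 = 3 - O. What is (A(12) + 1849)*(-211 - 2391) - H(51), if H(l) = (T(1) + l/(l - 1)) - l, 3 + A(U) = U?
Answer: -241723551/50 ≈ -4.8345e+6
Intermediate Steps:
T(O) = 6 - O (T(O) = 3 + (3 - O) = 6 - O)
A(U) = -3 + U
H(l) = 5 - l + l/(-1 + l) (H(l) = ((6 - 1*1) + l/(l - 1)) - l = ((6 - 1) + l/(-1 + l)) - l = (5 + l/(-1 + l)) - l = 5 - l + l/(-1 + l))
(A(12) + 1849)*(-211 - 2391) - H(51) = ((-3 + 12) + 1849)*(-211 - 2391) - (-5 - 1*51² + 7*51)/(-1 + 51) = (9 + 1849)*(-2602) - (-5 - 1*2601 + 357)/50 = 1858*(-2602) - (-5 - 2601 + 357)/50 = -4834516 - (-2249)/50 = -4834516 - 1*(-2249/50) = -4834516 + 2249/50 = -241723551/50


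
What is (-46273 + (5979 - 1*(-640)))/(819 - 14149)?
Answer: 19827/6665 ≈ 2.9748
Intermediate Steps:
(-46273 + (5979 - 1*(-640)))/(819 - 14149) = (-46273 + (5979 + 640))/(-13330) = (-46273 + 6619)*(-1/13330) = -39654*(-1/13330) = 19827/6665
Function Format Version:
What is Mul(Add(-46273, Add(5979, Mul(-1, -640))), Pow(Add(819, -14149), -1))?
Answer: Rational(19827, 6665) ≈ 2.9748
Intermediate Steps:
Mul(Add(-46273, Add(5979, Mul(-1, -640))), Pow(Add(819, -14149), -1)) = Mul(Add(-46273, Add(5979, 640)), Pow(-13330, -1)) = Mul(Add(-46273, 6619), Rational(-1, 13330)) = Mul(-39654, Rational(-1, 13330)) = Rational(19827, 6665)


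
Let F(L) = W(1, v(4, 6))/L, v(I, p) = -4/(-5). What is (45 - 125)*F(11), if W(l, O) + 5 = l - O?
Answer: 384/11 ≈ 34.909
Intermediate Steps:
v(I, p) = ⅘ (v(I, p) = -4*(-⅕) = ⅘)
W(l, O) = -5 + l - O (W(l, O) = -5 + (l - O) = -5 + l - O)
F(L) = -24/(5*L) (F(L) = (-5 + 1 - 1*⅘)/L = (-5 + 1 - ⅘)/L = -24/(5*L))
(45 - 125)*F(11) = (45 - 125)*(-24/5/11) = -(-384)/11 = -80*(-24/55) = 384/11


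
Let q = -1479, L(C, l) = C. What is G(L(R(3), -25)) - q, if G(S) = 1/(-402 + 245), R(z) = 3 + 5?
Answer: 232202/157 ≈ 1479.0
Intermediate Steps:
R(z) = 8
G(S) = -1/157 (G(S) = 1/(-157) = -1/157)
G(L(R(3), -25)) - q = -1/157 - 1*(-1479) = -1/157 + 1479 = 232202/157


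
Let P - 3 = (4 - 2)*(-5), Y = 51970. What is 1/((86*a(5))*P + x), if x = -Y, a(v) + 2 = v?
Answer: -1/53776 ≈ -1.8596e-5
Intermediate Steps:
P = -7 (P = 3 + (4 - 2)*(-5) = 3 + 2*(-5) = 3 - 10 = -7)
a(v) = -2 + v
x = -51970 (x = -1*51970 = -51970)
1/((86*a(5))*P + x) = 1/((86*(-2 + 5))*(-7) - 51970) = 1/((86*3)*(-7) - 51970) = 1/(258*(-7) - 51970) = 1/(-1806 - 51970) = 1/(-53776) = -1/53776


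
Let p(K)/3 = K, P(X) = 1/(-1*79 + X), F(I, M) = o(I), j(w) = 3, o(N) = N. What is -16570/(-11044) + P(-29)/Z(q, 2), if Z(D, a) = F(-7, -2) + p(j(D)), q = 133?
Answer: 892019/596376 ≈ 1.4957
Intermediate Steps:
F(I, M) = I
P(X) = 1/(-79 + X)
p(K) = 3*K
Z(D, a) = 2 (Z(D, a) = -7 + 3*3 = -7 + 9 = 2)
-16570/(-11044) + P(-29)/Z(q, 2) = -16570/(-11044) + 1/(-79 - 29*2) = -16570*(-1/11044) + (½)/(-108) = 8285/5522 - 1/108*½ = 8285/5522 - 1/216 = 892019/596376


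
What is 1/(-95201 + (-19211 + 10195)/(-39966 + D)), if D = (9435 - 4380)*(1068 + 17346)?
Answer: -23260701/2214441998155 ≈ -1.0504e-5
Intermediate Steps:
D = 93082770 (D = 5055*18414 = 93082770)
1/(-95201 + (-19211 + 10195)/(-39966 + D)) = 1/(-95201 + (-19211 + 10195)/(-39966 + 93082770)) = 1/(-95201 - 9016/93042804) = 1/(-95201 - 9016*1/93042804) = 1/(-95201 - 2254/23260701) = 1/(-2214441998155/23260701) = -23260701/2214441998155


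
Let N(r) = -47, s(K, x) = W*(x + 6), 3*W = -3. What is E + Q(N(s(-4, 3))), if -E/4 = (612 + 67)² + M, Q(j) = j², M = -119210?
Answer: -1365115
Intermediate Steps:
W = -1 (W = (⅓)*(-3) = -1)
s(K, x) = -6 - x (s(K, x) = -(x + 6) = -(6 + x) = -6 - x)
E = -1367324 (E = -4*((612 + 67)² - 119210) = -4*(679² - 119210) = -4*(461041 - 119210) = -4*341831 = -1367324)
E + Q(N(s(-4, 3))) = -1367324 + (-47)² = -1367324 + 2209 = -1365115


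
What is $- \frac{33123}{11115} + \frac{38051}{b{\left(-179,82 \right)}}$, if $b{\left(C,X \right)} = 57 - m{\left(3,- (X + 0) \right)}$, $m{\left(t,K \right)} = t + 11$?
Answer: $\frac{140504192}{159315} \approx 881.93$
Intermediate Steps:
$m{\left(t,K \right)} = 11 + t$
$b{\left(C,X \right)} = 43$ ($b{\left(C,X \right)} = 57 - \left(11 + 3\right) = 57 - 14 = 43$)
$- \frac{33123}{11115} + \frac{38051}{b{\left(-179,82 \right)}} = - \frac{33123}{11115} + \frac{38051}{43} = \left(-33123\right) \frac{1}{11115} + 38051 \cdot \frac{1}{43} = - \frac{11041}{3705} + \frac{38051}{43} = \frac{140504192}{159315}$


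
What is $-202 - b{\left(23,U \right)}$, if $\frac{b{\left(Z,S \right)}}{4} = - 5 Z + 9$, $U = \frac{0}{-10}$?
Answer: $222$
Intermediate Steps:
$U = 0$ ($U = 0 \left(- \frac{1}{10}\right) = 0$)
$b{\left(Z,S \right)} = 36 - 20 Z$ ($b{\left(Z,S \right)} = 4 \left(- 5 Z + 9\right) = 4 \left(9 - 5 Z\right) = 36 - 20 Z$)
$-202 - b{\left(23,U \right)} = -202 - \left(36 - 460\right) = -202 - -424 = -202 + 424 = 222$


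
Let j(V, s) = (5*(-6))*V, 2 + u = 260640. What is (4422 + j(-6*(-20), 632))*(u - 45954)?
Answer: 176470248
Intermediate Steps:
u = 260638 (u = -2 + 260640 = 260638)
j(V, s) = -30*V
(4422 + j(-6*(-20), 632))*(u - 45954) = (4422 - (-180)*(-20))*(260638 - 45954) = (4422 - 30*120)*214684 = (4422 - 3600)*214684 = 822*214684 = 176470248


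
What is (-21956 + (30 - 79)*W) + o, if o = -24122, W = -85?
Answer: -41913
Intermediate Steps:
(-21956 + (30 - 79)*W) + o = (-21956 + (30 - 79)*(-85)) - 24122 = (-21956 - 49*(-85)) - 24122 = (-21956 + 4165) - 24122 = -17791 - 24122 = -41913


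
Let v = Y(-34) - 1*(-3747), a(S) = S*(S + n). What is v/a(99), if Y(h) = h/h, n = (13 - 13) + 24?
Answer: 3748/12177 ≈ 0.30779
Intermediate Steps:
n = 24 (n = 0 + 24 = 24)
Y(h) = 1
a(S) = S*(24 + S) (a(S) = S*(S + 24) = S*(24 + S))
v = 3748 (v = 1 - 1*(-3747) = 1 + 3747 = 3748)
v/a(99) = 3748/((99*(24 + 99))) = 3748/((99*123)) = 3748/12177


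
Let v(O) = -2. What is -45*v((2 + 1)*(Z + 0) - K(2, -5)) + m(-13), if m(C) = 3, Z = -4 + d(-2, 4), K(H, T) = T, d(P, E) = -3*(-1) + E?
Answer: 93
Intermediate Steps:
d(P, E) = 3 + E
Z = 3 (Z = -4 + (3 + 4) = -4 + 7 = 3)
-45*v((2 + 1)*(Z + 0) - K(2, -5)) + m(-13) = -45*(-2) + 3 = 90 + 3 = 93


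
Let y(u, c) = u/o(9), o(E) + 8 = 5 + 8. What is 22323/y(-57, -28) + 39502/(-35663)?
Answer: -69873287/35663 ≈ -1959.3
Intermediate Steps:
o(E) = 5 (o(E) = -8 + (5 + 8) = -8 + 13 = 5)
y(u, c) = u/5
22323/y(-57, -28) + 39502/(-35663) = 22323/(((⅕)*(-57))) + 39502/(-35663) = 22323/(-57/5) + 39502*(-1/35663) = 22323*(-5/57) - 39502/35663 = -37205/19 - 39502/35663 = -69873287/35663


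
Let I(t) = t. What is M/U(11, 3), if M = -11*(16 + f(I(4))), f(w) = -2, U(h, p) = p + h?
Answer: -11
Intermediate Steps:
U(h, p) = h + p
M = -154 (M = -11*(16 - 2) = -11*14 = -154)
M/U(11, 3) = -154/(11 + 3) = -154/14 = -154*1/14 = -11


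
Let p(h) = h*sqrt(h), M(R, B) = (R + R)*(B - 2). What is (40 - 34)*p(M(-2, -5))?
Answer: 336*sqrt(7) ≈ 888.97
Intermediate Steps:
M(R, B) = 2*R*(-2 + B) (M(R, B) = (2*R)*(-2 + B) = 2*R*(-2 + B))
p(h) = h**(3/2)
(40 - 34)*p(M(-2, -5)) = (40 - 34)*(2*(-2)*(-2 - 5))**(3/2) = 6*(2*(-2)*(-7))**(3/2) = 6*28**(3/2) = 6*(56*sqrt(7)) = 336*sqrt(7)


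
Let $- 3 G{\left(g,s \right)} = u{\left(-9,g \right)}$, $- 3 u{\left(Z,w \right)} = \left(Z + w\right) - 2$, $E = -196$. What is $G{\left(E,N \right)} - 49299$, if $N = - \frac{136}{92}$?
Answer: $-49322$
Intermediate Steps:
$N = - \frac{34}{23}$ ($N = \left(-136\right) \frac{1}{92} = - \frac{34}{23} \approx -1.4783$)
$u{\left(Z,w \right)} = \frac{2}{3} - \frac{Z}{3} - \frac{w}{3}$ ($u{\left(Z,w \right)} = - \frac{\left(Z + w\right) - 2}{3} = - \frac{-2 + Z + w}{3} = \frac{2}{3} - \frac{Z}{3} - \frac{w}{3}$)
$G{\left(g,s \right)} = - \frac{11}{9} + \frac{g}{9}$ ($G{\left(g,s \right)} = - \frac{\frac{2}{3} - -3 - \frac{g}{3}}{3} = - \frac{\frac{2}{3} + 3 - \frac{g}{3}}{3} = - \frac{\frac{11}{3} - \frac{g}{3}}{3} = - \frac{11}{9} + \frac{g}{9}$)
$G{\left(E,N \right)} - 49299 = \left(- \frac{11}{9} + \frac{1}{9} \left(-196\right)\right) - 49299 = \left(- \frac{11}{9} - \frac{196}{9}\right) - 49299 = -23 - 49299 = -49322$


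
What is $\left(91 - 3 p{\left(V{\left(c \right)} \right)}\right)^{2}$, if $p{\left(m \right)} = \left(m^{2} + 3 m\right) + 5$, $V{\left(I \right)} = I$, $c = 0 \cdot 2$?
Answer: $5776$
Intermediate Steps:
$c = 0$
$p{\left(m \right)} = 5 + m^{2} + 3 m$
$\left(91 - 3 p{\left(V{\left(c \right)} \right)}\right)^{2} = \left(91 - 3 \left(5 + 0^{2} + 3 \cdot 0\right)\right)^{2} = \left(91 - 3 \left(5 + 0 + 0\right)\right)^{2} = \left(91 - 15\right)^{2} = 76^{2} = 5776$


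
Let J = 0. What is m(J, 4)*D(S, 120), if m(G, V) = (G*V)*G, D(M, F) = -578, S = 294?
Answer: 0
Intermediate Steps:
m(G, V) = V*G**2
m(J, 4)*D(S, 120) = (4*0**2)*(-578) = (4*0)*(-578) = 0*(-578) = 0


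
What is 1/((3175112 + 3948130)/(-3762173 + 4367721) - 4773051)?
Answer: -302774/1445152181853 ≈ -2.0951e-7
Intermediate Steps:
1/((3175112 + 3948130)/(-3762173 + 4367721) - 4773051) = 1/(7123242/605548 - 4773051) = 1/(7123242*(1/605548) - 4773051) = 1/(3561621/302774 - 4773051) = 1/(-1445152181853/302774) = -302774/1445152181853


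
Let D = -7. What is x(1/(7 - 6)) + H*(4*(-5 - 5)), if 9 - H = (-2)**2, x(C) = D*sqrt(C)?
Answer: -207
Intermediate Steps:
x(C) = -7*sqrt(C)
H = 5 (H = 9 - 1*(-2)**2 = 9 - 1*4 = 9 - 4 = 5)
x(1/(7 - 6)) + H*(4*(-5 - 5)) = -7/sqrt(7 - 6) + 5*(4*(-5 - 5)) = -7*sqrt(1/1) + 5*(4*(-10)) = -7*sqrt(1) + 5*(-40) = -7*1 - 200 = -7 - 200 = -207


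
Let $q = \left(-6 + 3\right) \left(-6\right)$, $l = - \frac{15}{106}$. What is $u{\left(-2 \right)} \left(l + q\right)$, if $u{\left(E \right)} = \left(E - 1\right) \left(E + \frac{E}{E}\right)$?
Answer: $\frac{5679}{106} \approx 53.575$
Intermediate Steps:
$l = - \frac{15}{106}$ ($l = \left(-15\right) \frac{1}{106} = - \frac{15}{106} \approx -0.14151$)
$u{\left(E \right)} = \left(1 + E\right) \left(-1 + E\right)$ ($u{\left(E \right)} = \left(-1 + E\right) \left(E + 1\right) = \left(-1 + E\right) \left(1 + E\right) = \left(1 + E\right) \left(-1 + E\right)$)
$q = 18$ ($q = \left(-3\right) \left(-6\right) = 18$)
$u{\left(-2 \right)} \left(l + q\right) = \left(-1 + \left(-2\right)^{2}\right) \left(- \frac{15}{106} + 18\right) = \left(-1 + 4\right) \frac{1893}{106} = 3 \cdot \frac{1893}{106} = \frac{5679}{106}$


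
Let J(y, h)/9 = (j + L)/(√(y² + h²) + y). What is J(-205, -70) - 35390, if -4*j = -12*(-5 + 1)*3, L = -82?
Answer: -17362871/490 - 531*√1877/490 ≈ -35481.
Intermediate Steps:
j = -36 (j = -(-3)*(-5 + 1)*3 = -(-3)*(-4*3) = -(-3)*(-12) = -¼*144 = -36)
J(y, h) = -1062/(y + √(h² + y²)) (J(y, h) = 9*((-36 - 82)/(√(y² + h²) + y)) = 9*(-118/(√(h² + y²) + y)) = 9*(-118/(y + √(h² + y²))) = -1062/(y + √(h² + y²)))
J(-205, -70) - 35390 = -1062/(-205 + √((-70)² + (-205)²)) - 35390 = -1062/(-205 + √(4900 + 42025)) - 35390 = -1062/(-205 + √46925) - 35390 = -1062/(-205 + 5*√1877) - 35390 = -35390 - 1062/(-205 + 5*√1877)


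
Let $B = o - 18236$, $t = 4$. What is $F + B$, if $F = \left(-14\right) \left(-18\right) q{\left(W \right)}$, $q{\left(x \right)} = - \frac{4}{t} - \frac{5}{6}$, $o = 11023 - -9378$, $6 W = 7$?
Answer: $1703$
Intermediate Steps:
$W = \frac{7}{6}$ ($W = \frac{1}{6} \cdot 7 = \frac{7}{6} \approx 1.1667$)
$o = 20401$ ($o = 11023 + 9378 = 20401$)
$q{\left(x \right)} = - \frac{11}{6}$ ($q{\left(x \right)} = - \frac{4}{4} - \frac{5}{6} = \left(-4\right) \frac{1}{4} - \frac{5}{6} = -1 - \frac{5}{6} = - \frac{11}{6}$)
$B = 2165$ ($B = 20401 - 18236 = 2165$)
$F = -462$ ($F = \left(-14\right) \left(-18\right) \left(- \frac{11}{6}\right) = 252 \left(- \frac{11}{6}\right) = -462$)
$F + B = -462 + 2165 = 1703$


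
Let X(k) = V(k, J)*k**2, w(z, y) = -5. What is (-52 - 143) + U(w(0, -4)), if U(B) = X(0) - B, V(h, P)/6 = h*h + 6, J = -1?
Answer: -190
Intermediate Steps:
V(h, P) = 36 + 6*h**2 (V(h, P) = 6*(h*h + 6) = 6*(h**2 + 6) = 6*(6 + h**2) = 36 + 6*h**2)
X(k) = k**2*(36 + 6*k**2) (X(k) = (36 + 6*k**2)*k**2 = k**2*(36 + 6*k**2))
U(B) = -B (U(B) = 6*0**2*(6 + 0**2) - B = 6*0*(6 + 0) - B = 6*0*6 - B = 0 - B = -B)
(-52 - 143) + U(w(0, -4)) = (-52 - 143) - 1*(-5) = -195 + 5 = -190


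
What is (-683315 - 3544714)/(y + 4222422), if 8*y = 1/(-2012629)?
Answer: -68075630225928/67985351739503 ≈ -1.0013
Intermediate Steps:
y = -1/16101032 (y = (⅛)/(-2012629) = (⅛)*(-1/2012629) = -1/16101032 ≈ -6.2108e-8)
(-683315 - 3544714)/(y + 4222422) = (-683315 - 3544714)/(-1/16101032 + 4222422) = -4228029/67985351739503/16101032 = -4228029*16101032/67985351739503 = -68075630225928/67985351739503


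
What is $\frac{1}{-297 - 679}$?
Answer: $- \frac{1}{976} \approx -0.0010246$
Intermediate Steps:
$\frac{1}{-297 - 679} = \frac{1}{-976} = - \frac{1}{976}$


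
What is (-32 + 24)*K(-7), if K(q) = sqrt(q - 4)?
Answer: -8*I*sqrt(11) ≈ -26.533*I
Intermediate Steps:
K(q) = sqrt(-4 + q)
(-32 + 24)*K(-7) = (-32 + 24)*sqrt(-4 - 7) = -8*I*sqrt(11)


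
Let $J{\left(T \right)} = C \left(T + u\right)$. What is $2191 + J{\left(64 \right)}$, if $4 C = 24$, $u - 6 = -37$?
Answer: $2389$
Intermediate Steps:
$u = -31$ ($u = 6 - 37 = -31$)
$C = 6$ ($C = \frac{1}{4} \cdot 24 = 6$)
$J{\left(T \right)} = -186 + 6 T$ ($J{\left(T \right)} = 6 \left(T - 31\right) = 6 \left(-31 + T\right) = -186 + 6 T$)
$2191 + J{\left(64 \right)} = 2191 + \left(-186 + 6 \cdot 64\right) = 2191 + \left(-186 + 384\right) = 2191 + 198 = 2389$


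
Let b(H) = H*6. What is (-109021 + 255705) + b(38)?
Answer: 146912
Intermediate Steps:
b(H) = 6*H
(-109021 + 255705) + b(38) = (-109021 + 255705) + 6*38 = 146684 + 228 = 146912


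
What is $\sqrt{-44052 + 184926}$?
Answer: $\sqrt{140874} \approx 375.33$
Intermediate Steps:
$\sqrt{-44052 + 184926} = \sqrt{140874}$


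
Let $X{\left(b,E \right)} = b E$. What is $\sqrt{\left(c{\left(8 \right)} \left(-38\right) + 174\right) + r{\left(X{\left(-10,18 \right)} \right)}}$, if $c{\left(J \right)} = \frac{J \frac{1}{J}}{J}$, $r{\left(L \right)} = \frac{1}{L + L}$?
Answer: $\frac{\sqrt{609290}}{60} \approx 13.01$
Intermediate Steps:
$X{\left(b,E \right)} = E b$
$r{\left(L \right)} = \frac{1}{2 L}$
$c{\left(J \right)} = \frac{1}{J}$ ($c{\left(J \right)} = 1 \frac{1}{J} = \frac{1}{J}$)
$\sqrt{\left(c{\left(8 \right)} \left(-38\right) + 174\right) + r{\left(X{\left(-10,18 \right)} \right)}} = \sqrt{\left(\frac{1}{8} \left(-38\right) + 174\right) + \frac{1}{2 \cdot 18 \left(-10\right)}} = \sqrt{\left(\frac{1}{8} \left(-38\right) + 174\right) + \frac{1}{2 \left(-180\right)}} = \sqrt{\left(- \frac{19}{4} + 174\right) + \frac{1}{2} \left(- \frac{1}{180}\right)} = \sqrt{\frac{677}{4} - \frac{1}{360}} = \sqrt{\frac{60929}{360}} = \frac{\sqrt{609290}}{60}$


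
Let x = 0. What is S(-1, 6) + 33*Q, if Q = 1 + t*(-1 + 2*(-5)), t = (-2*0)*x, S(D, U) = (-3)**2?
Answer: 42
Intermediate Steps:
S(D, U) = 9
t = 0 (t = -2*0*0 = 0*0 = 0)
Q = 1 (Q = 1 + 0*(-1 + 2*(-5)) = 1 + 0*(-1 - 10) = 1 + 0*(-11) = 1 + 0 = 1)
S(-1, 6) + 33*Q = 9 + 33*1 = 9 + 33 = 42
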